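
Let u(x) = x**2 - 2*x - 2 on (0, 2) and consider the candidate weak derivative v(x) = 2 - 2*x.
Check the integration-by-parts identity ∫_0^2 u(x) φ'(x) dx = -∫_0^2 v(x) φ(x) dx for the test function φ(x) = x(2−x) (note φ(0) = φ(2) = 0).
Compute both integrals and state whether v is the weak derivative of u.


LHS = 0, RHS = 0. No, v is not the weak derivative of u.

u(x) = x**2 - 2*x - 2, classical derivative u'(x) = 2*x - 2.
φ(x) = x(2−x), so φ'(x) = 2 - 2*x.
Note φ(0) = φ(2) = 0, so the boundary term u·φ vanishes.
LHS = ∫_0^2 u(x) φ'(x) dx = ∫_0^2 (-2*x^3 + 6*x^2 - 4) dx. Term by term:
  ∫_0^2 -2*x^3 dx = -8;  ∫_0^2 6*x^2 dx = 16;  ∫_0^2 -4 dx = -8.
Sum: -8 + 16 − 8 = 0.
So LHS = 0.
∫_0^2 v(x) φ(x) dx = ∫_0^2 (2*x^3 - 6*x^2 + 4*x) dx. Term by term:
  ∫_0^2 2*x^3 dx = 8;  ∫_0^2 -6*x^2 dx = -16;  ∫_0^2 4*x dx = 8.
Sum: 8 − 16 + 8 = 0.
So RHS = -∫_0^2 v(x) φ(x) dx = 0.
LHS = RHS, so the identity holds for this particular φ. But this is necessary, not sufficient: a weak derivative must satisfy the identity for EVERY test function in C_c^∞(0, 2).
Here u is smooth, so its weak derivative equals its classical derivative u'(x) = 2*x - 2. Since v(x) = 2 - 2*x ≠ u'(x), v is NOT the weak derivative of u — the agreement for this single φ is a coincidence (the difference v − u' happens to be L²-orthogonal to this φ).


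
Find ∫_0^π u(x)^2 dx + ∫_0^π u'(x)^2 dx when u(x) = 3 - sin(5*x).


||u||_{H^1(0,π)}^2 = -12/5 + 22*π

u'(x) = -5*cos(5*x).
Expand u² and (u')² and integrate term by term on (0, π), using: for integers n ≥ 1, ∫_0^π sin²(nx) dx = ∫_0^π cos²(nx) dx = π/2; for n ≠ n', ∫_0^π sin(nx)sin(n'x) dx = ∫_0^π cos(nx)cos(n'x) dx = 0; and by product-to-sum, ∫_0^π sin(nx)cos(n'x) dx = ½∫_0^π [sin((n+n')x) + sin((n−n')x)] dx, which is 0 when n+n' is even and 2n/(n²−n'²) when n+n' is odd (it need not vanish on (0, π)). For the constant mode: ∫_0^π 1 dx = π, ∫_0^π cos(nx) dx = 0, ∫_0^π sin(nx) dx = (1−(−1)^n)/n.
  u² squared terms: (3)²·∫1 dx = 9·π = 9*π;  (-1)²·∫sin(5x)² dx = 1·π/2 = π/2.
  u² cross terms: 2·(3)·(-1)·∫1·sin(5x) dx = -6·(2/5) = -12/5.
  So ∫_0^π u² dx = 9*π + π/2 − 12/5 = -12/5 + 19*π/2.
  (u')² squared terms: (-5)²·∫cos(5x)² dx = 25·π/2 = 25*π/2.
  So ∫_0^π (u')² dx = 25*π/2.
||u||_{H^1}^2 = (-12/5 + 19*π/2) + (25*π/2) = -12/5 + 22*π.


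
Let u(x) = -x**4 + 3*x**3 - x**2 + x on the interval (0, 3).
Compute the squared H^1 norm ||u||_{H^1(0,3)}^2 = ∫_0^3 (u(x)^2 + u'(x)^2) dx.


||u||_{H^1}^2 = 41541/140

The H^1 norm (squared) on an interval (0, L) is
  ||u||_{H^1}^2 = ∫_0^L u(x)^2 dx + ∫_0^L u'(x)^2 dx.
Compute u'(x) = -4*x**3 + 9*x**2 - 2*x + 1.
Then u(x)^2 = x**8 - 6*x**7 + 11*x**6 - 8*x**5 + 7*x**4 - 2*x**3 + x**2 and u'(x)^2 = 16*x**6 - 72*x**5 + 97*x**4 - 44*x**3 + 22*x**2 - 4*x + 1.
Integrate each monomial from 0 to 3 using ∫_0^3 c·x^n dx = c·3^(n+1)/(n+1):
  ∫_0^3 u(x)^2 dx = ∫_0^3 (x^8 - 6*x^7 + 11*x^6 - 8*x^5 + 7*x^4 - 2*x^3 + x^2) dx. Term by term:
    ∫_0^3 x^8 dx = 2187;  ∫_0^3 -6*x^7 dx = -19683/4;  ∫_0^3 11*x^6 dx = 24057/7;
    ∫_0^3 -8*x^5 dx = -972;  ∫_0^3 7*x^4 dx = 1701/5;  ∫_0^3 -2*x^3 dx = -81/2;
    ∫_0^3 x^2 dx = 9.
  Sum: 2187 − 19683/4 + 24057/7 − 972 + 1701/5 − 81/2 + 9 = 5553/140.
  ∫_0^3 u'(x)^2 dx = ∫_0^3 (16*x^6 - 72*x^5 + 97*x^4 - 44*x^3 + 22*x^2 - 4*x + 1) dx. Term by term:
    ∫_0^3 16*x^6 dx = 34992/7;  ∫_0^3 -72*x^5 dx = -8748;  ∫_0^3 97*x^4 dx = 23571/5;
    ∫_0^3 -44*x^3 dx = -891;  ∫_0^3 22*x^2 dx = 198;  ∫_0^3 -4*x dx = -18;
    ∫_0^3 1 dx = 3.
  Sum: 34992/7 − 8748 + 23571/5 − 891 + 198 − 18 + 3 = 8997/35.
Adding: ||u||_{H^1}^2 = 5553/140 + 8997/35 = 41541/140.


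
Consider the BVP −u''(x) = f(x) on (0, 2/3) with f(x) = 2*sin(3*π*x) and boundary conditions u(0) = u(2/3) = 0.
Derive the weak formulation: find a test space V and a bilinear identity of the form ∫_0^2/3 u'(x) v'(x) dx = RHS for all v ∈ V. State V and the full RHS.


V = H^1_0(0, 2/3) (so v(0) = v(2/3) = 0); weak form: ∫_0^2/3 u'v' dx = ∫_0^2/3 (2*sin(3*π*x)) v dx for all v ∈ V.

Multiply both sides by a test function v and integrate from 0 to 2/3:
  ∫_0^2/3 −u''(x) v(x) dx = ∫_0^2/3 f(x) v(x) dx.
Integrate the LHS by parts once:
  ∫_0^2/3 −u'' v dx = −[u'(x) v(x)]_0^2/3 + ∫_0^2/3 u'(x) v'(x) dx.
Thus ∫_0^2/3 u'(x) v'(x) dx = ∫_0^2/3 f(x) v(x) dx + [u'(x) v(x)]_0^2/3.
Choose V so that boundary terms are either known or forced to vanish.
u is Dirichlet: u(0) = u(2/3) = 0. Let V = H^1_0(0, 2/3); then v(0) = v(2/3) = 0, and [u' v]_0^2/3 = 0.
Weak formulation: find u (satisfying any essential BC) such that ∫_0^2/3 u'(x) v'(x) dx = ∫_0^2/3 f v dx for all v ∈ V.
Substituting f(x) = 2*sin(3*π*x), the right-hand side is ∫_0^2/3 (2*sin(3*π*x)) v dx.


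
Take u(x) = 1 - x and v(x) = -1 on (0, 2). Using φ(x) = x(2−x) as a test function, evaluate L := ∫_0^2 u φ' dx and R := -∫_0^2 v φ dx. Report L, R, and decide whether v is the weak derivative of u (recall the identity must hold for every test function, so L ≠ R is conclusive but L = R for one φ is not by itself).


LHS = 4/3, RHS = 4/3. Yes, v = u' weakly.

u(x) = 1 - x, classical derivative u'(x) = -1.
φ(x) = x(2−x), so φ'(x) = 2 - 2*x.
Note φ(0) = φ(2) = 0, so the boundary term u·φ vanishes.
LHS = ∫_0^2 u(x) φ'(x) dx = ∫_0^2 (2*x^2 - 4*x + 2) dx. Term by term:
  ∫_0^2 2*x^2 dx = 16/3;  ∫_0^2 -4*x dx = -8;  ∫_0^2 2 dx = 4.
Sum: 16/3 − 8 + 4 = 4/3.
So LHS = 4/3.
∫_0^2 v(x) φ(x) dx = ∫_0^2 (x^2 - 2*x) dx. Term by term:
  ∫_0^2 x^2 dx = 8/3;  ∫_0^2 -2*x dx = -4.
Sum: 8/3 − 4 = -4/3.
So RHS = -∫_0^2 v(x) φ(x) dx = 4/3.
LHS = RHS, so the identity holds for this test φ.
Moreover u is smooth here and v(x) = u'(x) = -1 pointwise, so the identity holds for every test function. Hence v is the weak derivative of u.


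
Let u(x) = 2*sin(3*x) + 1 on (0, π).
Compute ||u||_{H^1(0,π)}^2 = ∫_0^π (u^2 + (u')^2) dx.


||u||_{H^1(0,π)}^2 = 8/3 + 21*π

u'(x) = 6*cos(3*x).
Expand u² and (u')² and integrate term by term on (0, π), using: for integers n ≥ 1, ∫_0^π sin²(nx) dx = ∫_0^π cos²(nx) dx = π/2; for n ≠ n', ∫_0^π sin(nx)sin(n'x) dx = ∫_0^π cos(nx)cos(n'x) dx = 0; and by product-to-sum, ∫_0^π sin(nx)cos(n'x) dx = ½∫_0^π [sin((n+n')x) + sin((n−n')x)] dx, which is 0 when n+n' is even and 2n/(n²−n'²) when n+n' is odd (it need not vanish on (0, π)). For the constant mode: ∫_0^π 1 dx = π, ∫_0^π cos(nx) dx = 0, ∫_0^π sin(nx) dx = (1−(−1)^n)/n.
  u² squared terms: (1)²·∫1 dx = 1·π = π;  (2)²·∫sin(3x)² dx = 4·π/2 = 2*π.
  u² cross terms: 2·(1)·(2)·∫1·sin(3x) dx = 4·(2/3) = 8/3.
  So ∫_0^π u² dx = π + 2*π + 8/3 = 8/3 + 3*π.
  (u')² squared terms: (6)²·∫cos(3x)² dx = 36·π/2 = 18*π.
  So ∫_0^π (u')² dx = 18*π.
||u||_{H^1}^2 = (8/3 + 3*π) + (18*π) = 8/3 + 21*π.


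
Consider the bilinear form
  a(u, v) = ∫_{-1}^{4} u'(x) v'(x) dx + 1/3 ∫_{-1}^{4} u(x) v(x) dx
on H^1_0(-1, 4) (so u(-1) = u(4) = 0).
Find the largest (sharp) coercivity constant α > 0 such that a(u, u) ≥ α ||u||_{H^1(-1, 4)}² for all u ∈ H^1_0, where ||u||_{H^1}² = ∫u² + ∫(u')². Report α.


α = (25/3 + π^2)/(π^2 + 25)

Coercivity of a(·,·) on H^1_0(-1, 4) means a(u, u) ≥ α ||u||_{H^1}² for every u ∈ H^1_0.
The interval has length L = 5, and Poincaré/coercivity depend only on L. Here a(u, u) = ∫(u')² + (1/3)·∫u².
Here 0 < c = 1/3 < 1. The condition a(u,u) ≥ α||u||_{H^1}² reads (1−α)∫(u')² ≥ (α−c)∫u². Any admissible α is ≤ 1 (rapidly oscillating u have ∫u²/∫(u')² → 0), and α = 1 would force 0 ≥ (1−c)∫u², impossible since c < 1; so 1−α > 0. By the sharp Poincaré inequality on H^1_0 of an interval of length L, ∫(u')² ≥ (π/L)²∫u² with equality for the first sine mode sin(π(x−x₀)/L) (x₀ the left endpoint), so the inequality holds for all u iff (1−α)(π/L)² ≥ α − c, i.e. α ≤ ((π/L)² + c)/((π/L)² + 1) = (1 + c(L/π)²)/(1 + (L/π)²). With (π/L)² = π^2/25 and c = 1/3, the largest admissible constant is α = ((π/L)² + c)/((π/L)² + 1).
Simplifying, α = (25/3 + π^2)/(π^2 + 25).


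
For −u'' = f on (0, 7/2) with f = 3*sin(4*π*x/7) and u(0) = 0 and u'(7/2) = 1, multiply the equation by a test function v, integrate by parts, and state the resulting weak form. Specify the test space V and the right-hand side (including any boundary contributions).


V = {v ∈ H^1(0, 7/2) : v(0) = 0} (test functions vanish at x = 0 where u is specified); weak form: ∫_0^7/2 u'v' dx = ∫_0^7/2 (3*sin(4*π*x/7)) v dx + v(7/2) for all v ∈ V.

Multiply both sides by a test function v and integrate from 0 to 7/2:
  ∫_0^7/2 −u''(x) v(x) dx = ∫_0^7/2 f(x) v(x) dx.
Integrate the LHS by parts once:
  ∫_0^7/2 −u'' v dx = −[u'(x) v(x)]_0^7/2 + ∫_0^7/2 u'(x) v'(x) dx.
Thus ∫_0^7/2 u'(x) v'(x) dx = ∫_0^7/2 f(x) v(x) dx + [u'(x) v(x)]_0^7/2.
Choose V so that boundary terms are either known or forced to vanish.
Mixed BC: u(0) = 0 (Dirichlet) and u'(7/2) = 1 (Neumann). Define V = {v ∈ H^1(0, 7/2) : v(0) = 0}. Then [u' v]_0^7/2 = u'(7/2)·v(7/2) − u'(0)·0 = v(7/2).
Weak formulation: find u (satisfying any essential BC) such that ∫_0^7/2 u'(x) v'(x) dx = ∫_0^7/2 f v dx + v(7/2) for all v ∈ V (Dirichlet at 0 absorbed into V; Neumann datum at x = 7/2 contributes the boundary term).
Substituting f(x) = 3*sin(4*π*x/7), the right-hand side is ∫_0^7/2 (3*sin(4*π*x/7)) v dx + v(7/2).


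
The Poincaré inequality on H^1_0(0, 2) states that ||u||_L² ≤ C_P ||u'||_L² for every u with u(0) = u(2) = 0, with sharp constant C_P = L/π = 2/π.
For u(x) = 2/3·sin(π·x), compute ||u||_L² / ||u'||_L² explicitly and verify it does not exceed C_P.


||u||_L² / ||u'||_L² = 1/π < C_P = 2/π.

u(x) = 2/3·sin(π·x), so u'(x) = 2*π*cos(π*x)/3.
Writing u(x) = A·sin(kπx/L) with A = 2/3 and k = 2, use ∫_0^L sin²(kπx/L) dx = L/2 and ∫_0^L cos²(kπx/L) dx = L/2.
u² = 4/9·sin²(π·x) and (u')² = 4*π^2/9·cos²(π·x), and each of sin², cos² integrates to L/2 = 1 over (0, 2).
∫_0^2 u² dx = 4/9, so ||u||_L² = 2/3.
∫_0^2 (u')² dx = 4*π^2/9, so ||u'||_L² = 2*π/3.
Ratio ||u||_L² / ||u'||_L² = 1/π.
Sharp Poincaré constant on H^1_0(0, 2) is C_P = L/π = 2/π, achieved by sin(π/2·x).
This is the k = 2 harmonic; the ratio L/(kπ) is strictly less than C_P = L/π, consistent with the sharp inequality ||u||_L² ≤ C_P ||u'||_L².


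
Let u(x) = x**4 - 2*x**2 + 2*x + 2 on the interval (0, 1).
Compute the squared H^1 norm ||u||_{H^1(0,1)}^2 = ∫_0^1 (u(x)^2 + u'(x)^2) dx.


||u||_{H^1}^2 = 2423/315

The H^1 norm (squared) on an interval (0, L) is
  ||u||_{H^1}^2 = ∫_0^L u(x)^2 dx + ∫_0^L u'(x)^2 dx.
Compute u'(x) = 4*x**3 - 4*x + 2.
Then u(x)^2 = x**8 - 4*x**6 + 4*x**5 + 8*x**4 - 8*x**3 - 4*x**2 + 8*x + 4 and u'(x)^2 = 16*x**6 - 32*x**4 + 16*x**3 + 16*x**2 - 16*x + 4.
Integrate each monomial from 0 to 1 using ∫_0^1 c·x^n dx = c·1^(n+1)/(n+1):
  ∫_0^1 u(x)^2 dx = ∫_0^1 (x^8 - 4*x^6 + 4*x^5 + 8*x^4 - 8*x^3 - 4*x^2 + 8*x + 4) dx. Term by term:
    ∫_0^1 x^8 dx = 1/9;  ∫_0^1 -4*x^6 dx = -4/7;  ∫_0^1 4*x^5 dx = 2/3;
    ∫_0^1 8*x^4 dx = 8/5;  ∫_0^1 -8*x^3 dx = -2;  ∫_0^1 -4*x^2 dx = -4/3;
    ∫_0^1 8*x dx = 4;  ∫_0^1 4 dx = 4.
  Sum: 1/9 − 4/7 + 2/3 + 8/5 − 2 − 4/3 + 4 + 4 = 2039/315.
  ∫_0^1 u'(x)^2 dx = ∫_0^1 (16*x^6 - 32*x^4 + 16*x^3 + 16*x^2 - 16*x + 4) dx. Term by term:
    ∫_0^1 16*x^6 dx = 16/7;  ∫_0^1 -32*x^4 dx = -32/5;  ∫_0^1 16*x^3 dx = 4;
    ∫_0^1 16*x^2 dx = 16/3;  ∫_0^1 -16*x dx = -8;  ∫_0^1 4 dx = 4.
  Sum: 16/7 − 32/5 + 4 + 16/3 − 8 + 4 = 128/105.
Adding: ||u||_{H^1}^2 = 2039/315 + 128/105 = 2423/315.


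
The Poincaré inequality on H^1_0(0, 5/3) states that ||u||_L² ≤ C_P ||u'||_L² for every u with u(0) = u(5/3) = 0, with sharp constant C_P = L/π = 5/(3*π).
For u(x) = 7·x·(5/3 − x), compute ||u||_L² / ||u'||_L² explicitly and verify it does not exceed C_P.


||u||_L² / ||u'||_L² = sqrt(10)/6 < C_P = 5/(3*π).

u(x) = 7·x·(5/3 − x), so u'(x) = 35/3 - 14*x.
u(x) = 7·x·(5/3 − x) vanishes at x = 0 and x = 5/3, so u ∈ H^1_0(0, 5/3). Differentiate via the product rule and integrate the resulting polynomials term by term.
  ∫_0^5/3 u² dx = ∫_0^5/3 (49*x^4 - 490*x^3/3 + 1225*x^2/9) dx. Term by term:
    ∫_0^5/3 49*x^4 dx = 30625/243;  ∫_0^5/3 -490*x^3/3 dx = -153125/486;  ∫_0^5/3 1225*x^2/9 dx = 153125/729.
  Sum: 30625/243 − 153125/486 + 153125/729 = 30625/1458.
  ∫_0^5/3 (u')² dx = ∫_0^5/3 (196*x^2 - 980*x/3 + 1225/9) dx. Term by term:
    ∫_0^5/3 196*x^2 dx = 24500/81;  ∫_0^5/3 -980*x/3 dx = -12250/27;  ∫_0^5/3 1225/9 dx = 6125/27.
  Sum: 24500/81 − 12250/27 + 6125/27 = 6125/81.
∫_0^5/3 u² dx = 30625/1458, so ||u||_L² = 175*sqrt(2)/54.
∫_0^5/3 (u')² dx = 6125/81, so ||u'||_L² = 35*sqrt(5)/9.
Ratio ||u||_L² / ||u'||_L² = sqrt(10)/6.
Sharp Poincaré constant on H^1_0(0, 5/3) is C_P = L/π = 5/(3*π), achieved by sin(3*π/5·x).
A polynomial bump cannot attain the sharp Poincaré constant (only the first sine eigenfunction does), so the ratio is strictly less than C_P, consistent with ||u||_L² ≤ C_P ||u'||_L².


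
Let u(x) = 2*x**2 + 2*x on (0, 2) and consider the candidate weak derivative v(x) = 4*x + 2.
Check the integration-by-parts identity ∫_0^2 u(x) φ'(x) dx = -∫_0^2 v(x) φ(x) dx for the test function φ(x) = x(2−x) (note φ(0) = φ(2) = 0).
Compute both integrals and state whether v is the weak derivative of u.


LHS = -8, RHS = -8. Yes, v = u' weakly.

u(x) = 2*x**2 + 2*x, classical derivative u'(x) = 4*x + 2.
φ(x) = x(2−x), so φ'(x) = 2 - 2*x.
Note φ(0) = φ(2) = 0, so the boundary term u·φ vanishes.
LHS = ∫_0^2 u(x) φ'(x) dx = ∫_0^2 (-4*x^3 + 4*x) dx. Term by term:
  ∫_0^2 -4*x^3 dx = -16;  ∫_0^2 4*x dx = 8.
Sum: -16 + 8 = -8.
So LHS = -8.
∫_0^2 v(x) φ(x) dx = ∫_0^2 (-4*x^3 + 6*x^2 + 4*x) dx. Term by term:
  ∫_0^2 -4*x^3 dx = -16;  ∫_0^2 6*x^2 dx = 16;  ∫_0^2 4*x dx = 8.
Sum: -16 + 16 + 8 = 8.
So RHS = -∫_0^2 v(x) φ(x) dx = -8.
LHS = RHS, so the identity holds for this test φ.
Moreover u is smooth here and v(x) = u'(x) = 4*x + 2 pointwise, so the identity holds for every test function. Hence v is the weak derivative of u.


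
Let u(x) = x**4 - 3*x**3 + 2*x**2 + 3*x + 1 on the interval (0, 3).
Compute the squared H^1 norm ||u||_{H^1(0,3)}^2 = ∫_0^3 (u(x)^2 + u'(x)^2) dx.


||u||_{H^1}^2 = 118689/140

The H^1 norm (squared) on an interval (0, L) is
  ||u||_{H^1}^2 = ∫_0^L u(x)^2 dx + ∫_0^L u'(x)^2 dx.
Compute u'(x) = 4*x**3 - 9*x**2 + 4*x + 3.
Then u(x)^2 = x**8 - 6*x**7 + 13*x**6 - 6*x**5 - 12*x**4 + 6*x**3 + 13*x**2 + 6*x + 1 and u'(x)^2 = 16*x**6 - 72*x**5 + 113*x**4 - 48*x**3 - 38*x**2 + 24*x + 9.
Integrate each monomial from 0 to 3 using ∫_0^3 c·x^n dx = c·3^(n+1)/(n+1):
  ∫_0^3 u(x)^2 dx = ∫_0^3 (x^8 - 6*x^7 + 13*x^6 - 6*x^5 - 12*x^4 + 6*x^3 + 13*x^2 + 6*x + 1) dx. Term by term:
    ∫_0^3 x^8 dx = 2187;  ∫_0^3 -6*x^7 dx = -19683/4;  ∫_0^3 13*x^6 dx = 28431/7;
    ∫_0^3 -6*x^5 dx = -729;  ∫_0^3 -12*x^4 dx = -2916/5;  ∫_0^3 6*x^3 dx = 243/2;
    ∫_0^3 13*x^2 dx = 117;  ∫_0^3 6*x dx = 27;  ∫_0^3 1 dx = 3.
  Sum: 2187 − 19683/4 + 28431/7 − 729 − 2916/5 + 243/2 + 117 + 27 + 3 = 39777/140.
  ∫_0^3 u'(x)^2 dx = ∫_0^3 (16*x^6 - 72*x^5 + 113*x^4 - 48*x^3 - 38*x^2 + 24*x + 9) dx. Term by term:
    ∫_0^3 16*x^6 dx = 34992/7;  ∫_0^3 -72*x^5 dx = -8748;  ∫_0^3 113*x^4 dx = 27459/5;
    ∫_0^3 -48*x^3 dx = -972;  ∫_0^3 -38*x^2 dx = -342;  ∫_0^3 24*x dx = 108;
    ∫_0^3 9 dx = 27.
  Sum: 34992/7 − 8748 + 27459/5 − 972 − 342 + 108 + 27 = 19728/35.
Adding: ||u||_{H^1}^2 = 39777/140 + 19728/35 = 118689/140.


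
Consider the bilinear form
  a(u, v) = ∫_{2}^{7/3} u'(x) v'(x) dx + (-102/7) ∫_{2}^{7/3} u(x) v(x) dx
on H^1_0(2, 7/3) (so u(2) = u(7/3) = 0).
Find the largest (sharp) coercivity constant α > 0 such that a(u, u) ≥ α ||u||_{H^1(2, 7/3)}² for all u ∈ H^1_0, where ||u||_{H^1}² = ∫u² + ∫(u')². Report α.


α = 3*(-34 + 21*π^2)/(7*(1 + 9*π^2))

Coercivity of a(·,·) on H^1_0(2, 7/3) means a(u, u) ≥ α ||u||_{H^1}² for every u ∈ H^1_0.
The interval has length L = 1/3, and Poincaré/coercivity depend only on L. Here a(u, u) = ∫(u')² + (-102/7)·∫u².
Here c = -102/7 < 0 with |c| < (π/L)² = 9*π^2, so coercivity still holds. The condition a(u,u) ≥ α||u||_{H^1}² reads (1−α)∫(u')² ≥ (α−c)∫u². Any admissible α is ≤ 1 (rapidly oscillating u have ∫u²/∫(u')² → 0), and α = 1 would force 0 ≥ (1−c)∫u², impossible since c < 1; so 1−α > 0. By the sharp Poincaré inequality on H^1_0 of an interval of length L, ∫(u')² ≥ (π/L)²∫u² with equality for the first sine mode sin(π(x−x₀)/L) (x₀ the left endpoint), so the inequality holds for all u iff (1−α)(π/L)² ≥ α − c, i.e. α ≤ ((π/L)² + c)/((π/L)² + 1) = (1 + c(L/π)²)/(1 + (L/π)²). (Direct route, valid since c ≤ 0: Poincaré gives c∫u² ≥ c(L/π)²∫(u')², so a(u,u) ≥ (1 + c(L/π)²)∫(u')², while ||u||_{H^1}² ≤ (1 + (L/π)²)∫(u')²; dividing yields the same α.) With (π/L)² = 9*π^2 and c = -102/7, the largest admissible constant is α = ((π/L)² + c)/((π/L)² + 1).
Simplifying, α = 3*(-34 + 21*π^2)/(7*(1 + 9*π^2)).


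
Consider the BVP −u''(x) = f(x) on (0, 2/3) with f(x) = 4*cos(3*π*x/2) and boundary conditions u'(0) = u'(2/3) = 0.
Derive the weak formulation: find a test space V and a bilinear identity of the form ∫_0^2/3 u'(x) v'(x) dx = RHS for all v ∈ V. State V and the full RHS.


V = H^1(0, 2/3) (no boundary constraint on v; u is determined up to an additive constant); weak form: ∫_0^2/3 u'v' dx = ∫_0^2/3 (4*cos(3*π*x/2)) v dx for all v ∈ V.

Multiply both sides by a test function v and integrate from 0 to 2/3:
  ∫_0^2/3 −u''(x) v(x) dx = ∫_0^2/3 f(x) v(x) dx.
Integrate the LHS by parts once:
  ∫_0^2/3 −u'' v dx = −[u'(x) v(x)]_0^2/3 + ∫_0^2/3 u'(x) v'(x) dx.
Thus ∫_0^2/3 u'(x) v'(x) dx = ∫_0^2/3 f(x) v(x) dx + [u'(x) v(x)]_0^2/3.
Choose V so that boundary terms are either known or forced to vanish.
u has homogeneous Neumann: u'(0) = u'(2/3) = 0. So [u' v]_0^2/3 = 0·v(2/3) − 0·v(0) = 0 for any v; take V = H^1(0, 2/3).
Weak formulation: find u (satisfying any essential BC) such that ∫_0^2/3 u'(x) v'(x) dx = ∫_0^2/3 f v dx for all v ∈ V (homogeneous Neumann, so boundary terms vanish).
Substituting f(x) = 4*cos(3*π*x/2), the right-hand side is ∫_0^2/3 (4*cos(3*π*x/2)) v dx.
Compatibility check (pure Neumann): taking v ≡ 1 ∈ V gives 0 = ∫_0^2/3 f dx + (0) − (0), i.e. ∫_0^2/3 f dx must equal u'(0) − u'(2/3) = 0. Indeed ∫_0^2/3 (4*cos(3*π*x/2)) dx = 0, so the data are compatible. The solution is then unique only up to an additive constant (fix it e.g. by requiring ∫_0^2/3 u dx = 0).


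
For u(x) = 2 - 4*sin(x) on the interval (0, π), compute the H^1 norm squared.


||u||_{H^1(0,π)}^2 = -32 + 20*π

u'(x) = -4*cos(x).
Expand u² and (u')² and integrate term by term on (0, π), using: for integers n ≥ 1, ∫_0^π sin²(nx) dx = ∫_0^π cos²(nx) dx = π/2; for n ≠ n', ∫_0^π sin(nx)sin(n'x) dx = ∫_0^π cos(nx)cos(n'x) dx = 0; and by product-to-sum, ∫_0^π sin(nx)cos(n'x) dx = ½∫_0^π [sin((n+n')x) + sin((n−n')x)] dx, which is 0 when n+n' is even and 2n/(n²−n'²) when n+n' is odd (it need not vanish on (0, π)). For the constant mode: ∫_0^π 1 dx = π, ∫_0^π cos(nx) dx = 0, ∫_0^π sin(nx) dx = (1−(−1)^n)/n.
  u² squared terms: (2)²·∫1 dx = 4·π = 4*π;  (-4)²·∫sin(x)² dx = 16·π/2 = 8*π.
  u² cross terms: 2·(2)·(-4)·∫1·sin(x) dx = -16·(2) = -32.
  So ∫_0^π u² dx = 4*π + 8*π − 32 = -32 + 12*π.
  (u')² squared terms: (-4)²·∫cos(x)² dx = 16·π/2 = 8*π.
  So ∫_0^π (u')² dx = 8*π.
||u||_{H^1}^2 = (-32 + 12*π) + (8*π) = -32 + 20*π.


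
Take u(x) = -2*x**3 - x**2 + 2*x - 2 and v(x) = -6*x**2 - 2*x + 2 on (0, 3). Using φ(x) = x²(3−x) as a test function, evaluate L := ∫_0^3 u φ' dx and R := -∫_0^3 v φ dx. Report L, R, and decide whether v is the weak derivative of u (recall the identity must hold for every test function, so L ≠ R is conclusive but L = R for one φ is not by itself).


LHS = 783/5, RHS = 783/5. Yes, v = u' weakly.

u(x) = -2*x**3 - x**2 + 2*x - 2, classical derivative u'(x) = -6*x**2 - 2*x + 2.
φ(x) = x²(3−x), so φ'(x) = 3*x*(2 - x).
Note φ(0) = φ(3) = 0, so the boundary term u·φ vanishes.
LHS = ∫_0^3 u(x) φ'(x) dx = ∫_0^3 (6*x^5 - 9*x^4 - 12*x^3 + 18*x^2 - 12*x) dx. Term by term:
  ∫_0^3 6*x^5 dx = 729;  ∫_0^3 -9*x^4 dx = -2187/5;  ∫_0^3 -12*x^3 dx = -243;
  ∫_0^3 18*x^2 dx = 162;  ∫_0^3 -12*x dx = -54.
Sum: 729 − 2187/5 − 243 + 162 − 54 = 783/5.
So LHS = 783/5.
∫_0^3 v(x) φ(x) dx = ∫_0^3 (6*x^5 - 16*x^4 - 8*x^3 + 6*x^2) dx. Term by term:
  ∫_0^3 6*x^5 dx = 729;  ∫_0^3 -16*x^4 dx = -3888/5;  ∫_0^3 -8*x^3 dx = -162;
  ∫_0^3 6*x^2 dx = 54.
Sum: 729 − 3888/5 − 162 + 54 = -783/5.
So RHS = -∫_0^3 v(x) φ(x) dx = 783/5.
LHS = RHS, so the identity holds for this test φ.
Moreover u is smooth here and v(x) = u'(x) = -6*x**2 - 2*x + 2 pointwise, so the identity holds for every test function. Hence v is the weak derivative of u.


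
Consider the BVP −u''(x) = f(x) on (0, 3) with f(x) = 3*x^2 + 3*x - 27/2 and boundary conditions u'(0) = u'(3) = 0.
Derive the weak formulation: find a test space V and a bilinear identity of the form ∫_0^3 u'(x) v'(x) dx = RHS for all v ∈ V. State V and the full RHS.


V = H^1(0, 3) (no boundary constraint on v; u is determined up to an additive constant); weak form: ∫_0^3 u'v' dx = ∫_0^3 (3*x^2 + 3*x - 27/2) v dx for all v ∈ V.

Multiply both sides by a test function v and integrate from 0 to 3:
  ∫_0^3 −u''(x) v(x) dx = ∫_0^3 f(x) v(x) dx.
Integrate the LHS by parts once:
  ∫_0^3 −u'' v dx = −[u'(x) v(x)]_0^3 + ∫_0^3 u'(x) v'(x) dx.
Thus ∫_0^3 u'(x) v'(x) dx = ∫_0^3 f(x) v(x) dx + [u'(x) v(x)]_0^3.
Choose V so that boundary terms are either known or forced to vanish.
u has homogeneous Neumann: u'(0) = u'(3) = 0. So [u' v]_0^3 = 0·v(3) − 0·v(0) = 0 for any v; take V = H^1(0, 3).
Weak formulation: find u (satisfying any essential BC) such that ∫_0^3 u'(x) v'(x) dx = ∫_0^3 f v dx for all v ∈ V (homogeneous Neumann, so boundary terms vanish).
Substituting f(x) = 3*x^2 + 3*x - 27/2, the right-hand side is ∫_0^3 (3*x^2 + 3*x - 27/2) v dx.
Compatibility check (pure Neumann): taking v ≡ 1 ∈ V gives 0 = ∫_0^3 f dx + (0) − (0), i.e. ∫_0^3 f dx must equal u'(0) − u'(3) = 0. Indeed ∫_0^3 (3*x^2 + 3*x - 27/2) dx = 0, so the data are compatible. The solution is then unique only up to an additive constant (fix it e.g. by requiring ∫_0^3 u dx = 0).


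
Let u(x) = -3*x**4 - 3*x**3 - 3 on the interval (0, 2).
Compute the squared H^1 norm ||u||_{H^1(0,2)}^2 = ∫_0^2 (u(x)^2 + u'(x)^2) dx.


||u||_{H^1}^2 = 241966/35

The H^1 norm (squared) on an interval (0, L) is
  ||u||_{H^1}^2 = ∫_0^L u(x)^2 dx + ∫_0^L u'(x)^2 dx.
Compute u'(x) = -12*x**3 - 9*x**2.
Then u(x)^2 = 9*x**8 + 18*x**7 + 9*x**6 + 18*x**4 + 18*x**3 + 9 and u'(x)^2 = 144*x**6 + 216*x**5 + 81*x**4.
Integrate each monomial from 0 to 2 using ∫_0^2 c·x^n dx = c·2^(n+1)/(n+1):
  ∫_0^2 u(x)^2 dx = ∫_0^2 (9*x^8 + 18*x^7 + 9*x^6 + 18*x^4 + 18*x^3 + 9) dx. Term by term:
    ∫_0^2 9*x^8 dx = 512;  ∫_0^2 18*x^7 dx = 576;  ∫_0^2 9*x^6 dx = 1152/7;
    ∫_0^2 18*x^4 dx = 576/5;  ∫_0^2 18*x^3 dx = 72;  ∫_0^2 9 dx = 18.
  Sum: 512 + 576 + 1152/7 + 576/5 + 72 + 18 = 51022/35.
  ∫_0^2 u'(x)^2 dx = ∫_0^2 (144*x^6 + 216*x^5 + 81*x^4) dx. Term by term:
    ∫_0^2 144*x^6 dx = 18432/7;  ∫_0^2 216*x^5 dx = 2304;  ∫_0^2 81*x^4 dx = 2592/5.
  Sum: 18432/7 + 2304 + 2592/5 = 190944/35.
Adding: ||u||_{H^1}^2 = 51022/35 + 190944/35 = 241966/35.


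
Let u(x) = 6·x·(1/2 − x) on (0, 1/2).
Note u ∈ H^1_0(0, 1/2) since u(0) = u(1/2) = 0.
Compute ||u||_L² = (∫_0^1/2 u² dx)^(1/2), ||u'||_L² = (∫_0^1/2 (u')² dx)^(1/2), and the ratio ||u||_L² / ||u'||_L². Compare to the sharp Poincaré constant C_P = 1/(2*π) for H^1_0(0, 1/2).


||u||_L² / ||u'||_L² = sqrt(10)/20 < C_P = 1/(2*π).

u(x) = 6·x·(1/2 − x), so u'(x) = 3 - 12*x.
u(x) = 6·x·(1/2 − x) vanishes at x = 0 and x = 1/2, so u ∈ H^1_0(0, 1/2). Differentiate via the product rule and integrate the resulting polynomials term by term.
  ∫_0^1/2 u² dx = ∫_0^1/2 (36*x^4 - 36*x^3 + 9*x^2) dx. Term by term:
    ∫_0^1/2 36*x^4 dx = 9/40;  ∫_0^1/2 -36*x^3 dx = -9/16;  ∫_0^1/2 9*x^2 dx = 3/8.
  Sum: 9/40 − 9/16 + 3/8 = 3/80.
  ∫_0^1/2 (u')² dx = ∫_0^1/2 (144*x^2 - 72*x + 9) dx. Term by term:
    ∫_0^1/2 144*x^2 dx = 6;  ∫_0^1/2 -72*x dx = -9;  ∫_0^1/2 9 dx = 9/2.
  Sum: 6 − 9 + 9/2 = 3/2.
∫_0^1/2 u² dx = 3/80, so ||u||_L² = sqrt(15)/20.
∫_0^1/2 (u')² dx = 3/2, so ||u'||_L² = sqrt(6)/2.
Ratio ||u||_L² / ||u'||_L² = sqrt(10)/20.
Sharp Poincaré constant on H^1_0(0, 1/2) is C_P = L/π = 1/(2*π), achieved by sin(2*π·x).
A polynomial bump cannot attain the sharp Poincaré constant (only the first sine eigenfunction does), so the ratio is strictly less than C_P, consistent with ||u||_L² ≤ C_P ||u'||_L².


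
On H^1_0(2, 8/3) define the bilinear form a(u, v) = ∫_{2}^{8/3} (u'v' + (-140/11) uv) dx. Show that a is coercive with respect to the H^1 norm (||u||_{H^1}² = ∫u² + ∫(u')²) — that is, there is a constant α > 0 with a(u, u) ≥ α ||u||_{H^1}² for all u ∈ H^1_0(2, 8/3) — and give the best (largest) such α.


α = (-560 + 99*π^2)/(11*(4 + 9*π^2))

Coercivity of a(·,·) on H^1_0(2, 8/3) means a(u, u) ≥ α ||u||_{H^1}² for every u ∈ H^1_0.
The interval has length L = 2/3, and Poincaré/coercivity depend only on L. Here a(u, u) = ∫(u')² + (-140/11)·∫u².
Here c = -140/11 < 0 with |c| < (π/L)² = 9*π^2/4, so coercivity still holds. The condition a(u,u) ≥ α||u||_{H^1}² reads (1−α)∫(u')² ≥ (α−c)∫u². Any admissible α is ≤ 1 (rapidly oscillating u have ∫u²/∫(u')² → 0), and α = 1 would force 0 ≥ (1−c)∫u², impossible since c < 1; so 1−α > 0. By the sharp Poincaré inequality on H^1_0 of an interval of length L, ∫(u')² ≥ (π/L)²∫u² with equality for the first sine mode sin(π(x−x₀)/L) (x₀ the left endpoint), so the inequality holds for all u iff (1−α)(π/L)² ≥ α − c, i.e. α ≤ ((π/L)² + c)/((π/L)² + 1) = (1 + c(L/π)²)/(1 + (L/π)²). (Direct route, valid since c ≤ 0: Poincaré gives c∫u² ≥ c(L/π)²∫(u')², so a(u,u) ≥ (1 + c(L/π)²)∫(u')², while ||u||_{H^1}² ≤ (1 + (L/π)²)∫(u')²; dividing yields the same α.) With (π/L)² = 9*π^2/4 and c = -140/11, the largest admissible constant is α = ((π/L)² + c)/((π/L)² + 1).
Simplifying, α = (-560 + 99*π^2)/(11*(4 + 9*π^2)).


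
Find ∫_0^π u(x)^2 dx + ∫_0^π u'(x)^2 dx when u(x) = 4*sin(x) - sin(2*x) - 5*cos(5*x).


||u||_{H^1(0,π)}^2 = -1040/21 + 687*π/2

u'(x) = 25*sin(5*x) + 4*cos(x) - 2*cos(2*x).
Expand u² and (u')² and integrate term by term on (0, π), using: for integers n ≥ 1, ∫_0^π sin²(nx) dx = ∫_0^π cos²(nx) dx = π/2; for n ≠ n', ∫_0^π sin(nx)sin(n'x) dx = ∫_0^π cos(nx)cos(n'x) dx = 0; and by product-to-sum, ∫_0^π sin(nx)cos(n'x) dx = ½∫_0^π [sin((n+n')x) + sin((n−n')x)] dx, which is 0 when n+n' is even and 2n/(n²−n'²) when n+n' is odd (it need not vanish on (0, π)).
  u² squared terms: (-1)²·∫sin(2x)² dx = 1·π/2 = π/2;  (-5)²·∫cos(5x)² dx = 25·π/2 = 25*π/2;  (4)²·∫sin(x)² dx = 16·π/2 = 8*π.
  u² cross terms: 2·(-1)·(-5)·∫sin(2x)·cos(5x) dx = 10·(-4/21) = -40/21;  2·(-1)·(4)·∫sin(2x)·sin(x) dx = -8·(0) = 0;  2·(-5)·(4)·∫cos(5x)·sin(x) dx = -40·(0) = 0.
  So ∫_0^π u² dx = π/2 + 25*π/2 + 8*π − 40/21 + 0 + 0 = -40/21 + 21*π.
  (u')² squared terms: (-2)²·∫cos(2x)² dx = 4·π/2 = 2*π;  (4)²·∫cos(x)² dx = 16·π/2 = 8*π;  (25)²·∫sin(5x)² dx = 625·π/2 = 625*π/2.
  (u')² cross terms: 2·(-2)·(4)·∫cos(2x)·cos(x) dx = -16·(0) = 0;  2·(-2)·(25)·∫cos(2x)·sin(5x) dx = -100·(10/21) = -1000/21;  2·(4)·(25)·∫cos(x)·sin(5x) dx = 200·(0) = 0.
  So ∫_0^π (u')² dx = 2*π + 8*π + 625*π/2 + 0 − 1000/21 + 0 = -1000/21 + 645*π/2.
||u||_{H^1}^2 = (-40/21 + 21*π) + (-1000/21 + 645*π/2) = -1040/21 + 687*π/2.


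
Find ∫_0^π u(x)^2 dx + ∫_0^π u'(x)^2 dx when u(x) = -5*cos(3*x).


||u||_{H^1(0,π)}^2 = 125*π

u'(x) = 15*sin(3*x).
Expand u² and (u')² and integrate term by term on (0, π), using: for integers n ≥ 1, ∫_0^π sin²(nx) dx = ∫_0^π cos²(nx) dx = π/2; for n ≠ n', ∫_0^π sin(nx)sin(n'x) dx = ∫_0^π cos(nx)cos(n'x) dx = 0; and by product-to-sum, ∫_0^π sin(nx)cos(n'x) dx = ½∫_0^π [sin((n+n')x) + sin((n−n')x)] dx, which is 0 when n+n' is even and 2n/(n²−n'²) when n+n' is odd (it need not vanish on (0, π)).
  u² squared terms: (-5)²·∫cos(3x)² dx = 25·π/2 = 25*π/2.
  So ∫_0^π u² dx = 25*π/2.
  (u')² squared terms: (15)²·∫sin(3x)² dx = 225·π/2 = 225*π/2.
  So ∫_0^π (u')² dx = 225*π/2.
||u||_{H^1}^2 = (25*π/2) + (225*π/2) = 125*π.


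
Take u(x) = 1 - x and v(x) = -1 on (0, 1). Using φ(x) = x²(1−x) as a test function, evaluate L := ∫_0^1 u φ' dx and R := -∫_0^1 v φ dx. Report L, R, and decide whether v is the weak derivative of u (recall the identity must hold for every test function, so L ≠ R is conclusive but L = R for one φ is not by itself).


LHS = 1/12, RHS = 1/12. Yes, v = u' weakly.

u(x) = 1 - x, classical derivative u'(x) = -1.
φ(x) = x²(1−x), so φ'(x) = x*(2 - 3*x).
Note φ(0) = φ(1) = 0, so the boundary term u·φ vanishes.
LHS = ∫_0^1 u(x) φ'(x) dx = ∫_0^1 (3*x^3 - 5*x^2 + 2*x) dx. Term by term:
  ∫_0^1 3*x^3 dx = 3/4;  ∫_0^1 -5*x^2 dx = -5/3;  ∫_0^1 2*x dx = 1.
Sum: 3/4 − 5/3 + 1 = 1/12.
So LHS = 1/12.
∫_0^1 v(x) φ(x) dx = ∫_0^1 (x^3 - x^2) dx. Term by term:
  ∫_0^1 x^3 dx = 1/4;  ∫_0^1 -x^2 dx = -1/3.
Sum: 1/4 − 1/3 = -1/12.
So RHS = -∫_0^1 v(x) φ(x) dx = 1/12.
LHS = RHS, so the identity holds for this test φ.
Moreover u is smooth here and v(x) = u'(x) = -1 pointwise, so the identity holds for every test function. Hence v is the weak derivative of u.


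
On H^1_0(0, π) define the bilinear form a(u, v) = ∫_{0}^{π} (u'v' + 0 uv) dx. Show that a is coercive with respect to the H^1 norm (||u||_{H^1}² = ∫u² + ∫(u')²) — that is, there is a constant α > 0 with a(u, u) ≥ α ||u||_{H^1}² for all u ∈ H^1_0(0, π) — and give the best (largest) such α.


α = 1/2

Coercivity of a(·,·) on H^1_0(0, π) means a(u, u) ≥ α ||u||_{H^1}² for every u ∈ H^1_0.
The interval has length L = π, and Poincaré/coercivity depend only on L. Here a(u, u) = ∫(u')² + (0)·∫u².
Here c = 0, so a(u,u) = ∫(u')² alone. The condition a(u,u) ≥ α||u||_{H^1}² reads (1−α)∫(u')² ≥ (α−c)∫u². Any admissible α is ≤ 1 (rapidly oscillating u have ∫u²/∫(u')² → 0), and α = 1 would force 0 ≥ (1−c)∫u², impossible since c < 1; so 1−α > 0. By the sharp Poincaré inequality on H^1_0 of an interval of length L, ∫(u')² ≥ (π/L)²∫u² with equality for the first sine mode sin(π(x−x₀)/L) (x₀ the left endpoint), so the inequality holds for all u iff (1−α)(π/L)² ≥ α − c, i.e. α ≤ ((π/L)² + c)/((π/L)² + 1) = (1 + c(L/π)²)/(1 + (L/π)²). (Direct route, valid since c ≤ 0: Poincaré gives c∫u² ≥ c(L/π)²∫(u')², so a(u,u) ≥ (1 + c(L/π)²)∫(u')², while ||u||_{H^1}² ≤ (1 + (L/π)²)∫(u')²; dividing yields the same α.) With (π/L)² = 1 and c = 0, the largest admissible constant is α = ((π/L)² + c)/((π/L)² + 1).
Simplifying, α = 1/2.


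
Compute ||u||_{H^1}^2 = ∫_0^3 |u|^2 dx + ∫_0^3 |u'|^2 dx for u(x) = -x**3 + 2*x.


||u||_{H^1}^2 = 3468/7

The H^1 norm (squared) on an interval (0, L) is
  ||u||_{H^1}^2 = ∫_0^L u(x)^2 dx + ∫_0^L u'(x)^2 dx.
Compute u'(x) = 2 - 3*x**2.
Then u(x)^2 = x**6 - 4*x**4 + 4*x**2 and u'(x)^2 = 9*x**4 - 12*x**2 + 4.
Integrate each monomial from 0 to 3 using ∫_0^3 c·x^n dx = c·3^(n+1)/(n+1):
  ∫_0^3 u(x)^2 dx = ∫_0^3 (x^6 - 4*x^4 + 4*x^2) dx. Term by term:
    ∫_0^3 x^6 dx = 2187/7;  ∫_0^3 -4*x^4 dx = -972/5;  ∫_0^3 4*x^2 dx = 36.
  Sum: 2187/7 − 972/5 + 36 = 5391/35.
  ∫_0^3 u'(x)^2 dx = ∫_0^3 (9*x^4 - 12*x^2 + 4) dx. Term by term:
    ∫_0^3 9*x^4 dx = 2187/5;  ∫_0^3 -12*x^2 dx = -108;  ∫_0^3 4 dx = 12.
  Sum: 2187/5 − 108 + 12 = 1707/5.
Adding: ||u||_{H^1}^2 = 5391/35 + 1707/5 = 3468/7.


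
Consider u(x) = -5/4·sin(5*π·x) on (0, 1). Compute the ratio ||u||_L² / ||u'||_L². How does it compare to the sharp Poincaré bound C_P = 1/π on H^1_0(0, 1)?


||u||_L² / ||u'||_L² = 1/(5*π) < C_P = 1/π.

u(x) = -5/4·sin(5*π·x), so u'(x) = -25*π*cos(5*π*x)/4.
Writing u(x) = A·sin(kπx/L) with A = -5/4 and k = 5, use ∫_0^L sin²(kπx/L) dx = L/2 and ∫_0^L cos²(kπx/L) dx = L/2.
u² = 25/16·sin²(5*π·x) and (u')² = 625*π^2/16·cos²(5*π·x), and each of sin², cos² integrates to L/2 = 1/2 over (0, 1).
∫_0^1 u² dx = 25/32, so ||u||_L² = 5*sqrt(2)/8.
∫_0^1 (u')² dx = 625*π^2/32, so ||u'||_L² = 25*sqrt(2)*π/8.
Ratio ||u||_L² / ||u'||_L² = 1/(5*π).
Sharp Poincaré constant on H^1_0(0, 1) is C_P = L/π = 1/π, achieved by sin(π·x).
This is the k = 5 harmonic; the ratio L/(kπ) is strictly less than C_P = L/π, consistent with the sharp inequality ||u||_L² ≤ C_P ||u'||_L².


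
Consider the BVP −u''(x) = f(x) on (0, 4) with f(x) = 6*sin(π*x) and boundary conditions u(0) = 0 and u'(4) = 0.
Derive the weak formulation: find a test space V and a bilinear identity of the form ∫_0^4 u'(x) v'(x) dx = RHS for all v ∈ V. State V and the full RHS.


V = {v ∈ H^1(0, 4) : v(0) = 0} (test functions vanish at x = 0 where u is specified); weak form: ∫_0^4 u'v' dx = ∫_0^4 (6*sin(π*x)) v dx for all v ∈ V.

Multiply both sides by a test function v and integrate from 0 to 4:
  ∫_0^4 −u''(x) v(x) dx = ∫_0^4 f(x) v(x) dx.
Integrate the LHS by parts once:
  ∫_0^4 −u'' v dx = −[u'(x) v(x)]_0^4 + ∫_0^4 u'(x) v'(x) dx.
Thus ∫_0^4 u'(x) v'(x) dx = ∫_0^4 f(x) v(x) dx + [u'(x) v(x)]_0^4.
Choose V so that boundary terms are either known or forced to vanish.
Mixed BC: u(0) = 0 (Dirichlet) and u'(4) = 0 (Neumann). Define V = {v ∈ H^1(0, 4) : v(0) = 0}. Then [u' v]_0^4 = u'(4)·v(4) − u'(0)·0 = 0.
Weak formulation: find u (satisfying any essential BC) such that ∫_0^4 u'(x) v'(x) dx = ∫_0^4 f v dx for all v ∈ V (Dirichlet at 0 absorbed into V; the Neumann datum at x = 4 is zero, so no boundary term remains).
Substituting f(x) = 6*sin(π*x), the right-hand side is ∫_0^4 (6*sin(π*x)) v dx.


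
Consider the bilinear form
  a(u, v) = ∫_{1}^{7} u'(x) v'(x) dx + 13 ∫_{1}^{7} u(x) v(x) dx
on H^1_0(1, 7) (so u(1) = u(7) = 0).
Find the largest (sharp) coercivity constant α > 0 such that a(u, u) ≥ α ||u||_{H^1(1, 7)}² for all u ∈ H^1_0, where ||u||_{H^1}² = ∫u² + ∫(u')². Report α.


α = 1

Coercivity of a(·,·) on H^1_0(1, 7) means a(u, u) ≥ α ||u||_{H^1}² for every u ∈ H^1_0.
The interval has length L = 6, and Poincaré/coercivity depend only on L. Here a(u, u) = ∫(u')² + (13)·∫u².
Here c = 13 ≥ 1, so a(u,u) = ∫(u')² + c∫u² ≥ ∫(u')² + ∫u² = ||u||_{H^1}², i.e. α = 1 works. No larger α is possible: a(u,u) ≥ α||u||_{H^1}² means (1−α)∫(u')² ≥ (α−c)∫u², and for the modes u_n = sin(nπ(x−x₀)/L) (x₀ the left endpoint) one has ∫u_n²/∫(u_n')² = (L/(nπ))² → 0, so a(u_n,u_n)/||u_n||_{H^1}² → 1. Hence the optimal constant is α = 1.
Therefore α = 1.


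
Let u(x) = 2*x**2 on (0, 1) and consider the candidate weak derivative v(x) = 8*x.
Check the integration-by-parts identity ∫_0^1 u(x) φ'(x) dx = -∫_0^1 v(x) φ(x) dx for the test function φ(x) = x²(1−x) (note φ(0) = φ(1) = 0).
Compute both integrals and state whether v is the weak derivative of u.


LHS = -1/5, RHS = -2/5. No, v is not the weak derivative of u.

u(x) = 2*x**2, classical derivative u'(x) = 4*x.
φ(x) = x²(1−x), so φ'(x) = x*(2 - 3*x).
Note φ(0) = φ(1) = 0, so the boundary term u·φ vanishes.
LHS = ∫_0^1 u(x) φ'(x) dx = ∫_0^1 (-6*x^4 + 4*x^3) dx. Term by term:
  ∫_0^1 -6*x^4 dx = -6/5;  ∫_0^1 4*x^3 dx = 1.
Sum: -6/5 + 1 = -1/5.
So LHS = -1/5.
∫_0^1 v(x) φ(x) dx = ∫_0^1 (-8*x^4 + 8*x^3) dx. Term by term:
  ∫_0^1 -8*x^4 dx = -8/5;  ∫_0^1 8*x^3 dx = 2.
Sum: -8/5 + 2 = 2/5.
So RHS = -∫_0^1 v(x) φ(x) dx = -2/5.
LHS − RHS = 1/5 ≠ 0, so the identity fails.
(For a valid weak derivative the identity must hold for EVERY test function, in particular this one. The failure shows v is NOT the weak derivative of u.)
Correct weak derivative would be u'(x) = 4*x.


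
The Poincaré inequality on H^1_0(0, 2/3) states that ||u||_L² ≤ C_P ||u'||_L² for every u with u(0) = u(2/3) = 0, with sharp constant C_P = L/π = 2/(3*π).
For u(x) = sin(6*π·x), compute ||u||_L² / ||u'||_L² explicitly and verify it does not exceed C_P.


||u||_L² / ||u'||_L² = 1/(6*π) < C_P = 2/(3*π).

u(x) = sin(6*π·x), so u'(x) = 6*π*cos(6*π*x).
Writing u(x) = A·sin(kπx/L) with A = 1 and k = 4, use ∫_0^L sin²(kπx/L) dx = L/2 and ∫_0^L cos²(kπx/L) dx = L/2.
u² = 1·sin²(6*π·x) and (u')² = 36*π^2·cos²(6*π·x), and each of sin², cos² integrates to L/2 = 1/3 over (0, 2/3).
∫_0^2/3 u² dx = 1/3, so ||u||_L² = sqrt(3)/3.
∫_0^2/3 (u')² dx = 12*π^2, so ||u'||_L² = 2*sqrt(3)*π.
Ratio ||u||_L² / ||u'||_L² = 1/(6*π).
Sharp Poincaré constant on H^1_0(0, 2/3) is C_P = L/π = 2/(3*π), achieved by sin(3*π/2·x).
This is the k = 4 harmonic; the ratio L/(kπ) is strictly less than C_P = L/π, consistent with the sharp inequality ||u||_L² ≤ C_P ||u'||_L².


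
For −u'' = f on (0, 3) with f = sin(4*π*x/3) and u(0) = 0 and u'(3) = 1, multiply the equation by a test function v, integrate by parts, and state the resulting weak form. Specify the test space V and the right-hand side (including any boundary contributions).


V = {v ∈ H^1(0, 3) : v(0) = 0} (test functions vanish at x = 0 where u is specified); weak form: ∫_0^3 u'v' dx = ∫_0^3 (sin(4*π*x/3)) v dx + v(3) for all v ∈ V.

Multiply both sides by a test function v and integrate from 0 to 3:
  ∫_0^3 −u''(x) v(x) dx = ∫_0^3 f(x) v(x) dx.
Integrate the LHS by parts once:
  ∫_0^3 −u'' v dx = −[u'(x) v(x)]_0^3 + ∫_0^3 u'(x) v'(x) dx.
Thus ∫_0^3 u'(x) v'(x) dx = ∫_0^3 f(x) v(x) dx + [u'(x) v(x)]_0^3.
Choose V so that boundary terms are either known or forced to vanish.
Mixed BC: u(0) = 0 (Dirichlet) and u'(3) = 1 (Neumann). Define V = {v ∈ H^1(0, 3) : v(0) = 0}. Then [u' v]_0^3 = u'(3)·v(3) − u'(0)·0 = v(3).
Weak formulation: find u (satisfying any essential BC) such that ∫_0^3 u'(x) v'(x) dx = ∫_0^3 f v dx + v(3) for all v ∈ V (Dirichlet at 0 absorbed into V; Neumann datum at x = 3 contributes the boundary term).
Substituting f(x) = sin(4*π*x/3), the right-hand side is ∫_0^3 (sin(4*π*x/3)) v dx + v(3).


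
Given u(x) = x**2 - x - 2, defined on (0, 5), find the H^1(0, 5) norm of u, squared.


||u||_{H^1}^2 = 2275/6

The H^1 norm (squared) on an interval (0, L) is
  ||u||_{H^1}^2 = ∫_0^L u(x)^2 dx + ∫_0^L u'(x)^2 dx.
Compute u'(x) = 2*x - 1.
Then u(x)^2 = x**4 - 2*x**3 - 3*x**2 + 4*x + 4 and u'(x)^2 = 4*x**2 - 4*x + 1.
Integrate each monomial from 0 to 5 using ∫_0^5 c·x^n dx = c·5^(n+1)/(n+1):
  ∫_0^5 u(x)^2 dx = ∫_0^5 (x^4 - 2*x^3 - 3*x^2 + 4*x + 4) dx. Term by term:
    ∫_0^5 x^4 dx = 625;  ∫_0^5 -2*x^3 dx = -625/2;  ∫_0^5 -3*x^2 dx = -125;
    ∫_0^5 4*x dx = 50;  ∫_0^5 4 dx = 20.
  Sum: 625 − 625/2 − 125 + 50 + 20 = 515/2.
  ∫_0^5 u'(x)^2 dx = ∫_0^5 (4*x^2 - 4*x + 1) dx. Term by term:
    ∫_0^5 4*x^2 dx = 500/3;  ∫_0^5 -4*x dx = -50;  ∫_0^5 1 dx = 5.
  Sum: 500/3 − 50 + 5 = 365/3.
Adding: ||u||_{H^1}^2 = 515/2 + 365/3 = 2275/6.


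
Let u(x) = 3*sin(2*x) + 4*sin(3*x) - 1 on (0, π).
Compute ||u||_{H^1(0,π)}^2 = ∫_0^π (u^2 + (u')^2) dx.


||u||_{H^1(0,π)}^2 = -16/3 + 207*π/2

u'(x) = 6*cos(2*x) + 12*cos(3*x).
Expand u² and (u')² and integrate term by term on (0, π), using: for integers n ≥ 1, ∫_0^π sin²(nx) dx = ∫_0^π cos²(nx) dx = π/2; for n ≠ n', ∫_0^π sin(nx)sin(n'x) dx = ∫_0^π cos(nx)cos(n'x) dx = 0; and by product-to-sum, ∫_0^π sin(nx)cos(n'x) dx = ½∫_0^π [sin((n+n')x) + sin((n−n')x)] dx, which is 0 when n+n' is even and 2n/(n²−n'²) when n+n' is odd (it need not vanish on (0, π)). For the constant mode: ∫_0^π 1 dx = π, ∫_0^π cos(nx) dx = 0, ∫_0^π sin(nx) dx = (1−(−1)^n)/n.
  u² squared terms: (-1)²·∫1 dx = 1·π = π;  (3)²·∫sin(2x)² dx = 9·π/2 = 9*π/2;  (4)²·∫sin(3x)² dx = 16·π/2 = 8*π.
  u² cross terms: 2·(-1)·(3)·∫1·sin(2x) dx = -6·(0) = 0;  2·(-1)·(4)·∫1·sin(3x) dx = -8·(2/3) = -16/3;  2·(3)·(4)·∫sin(2x)·sin(3x) dx = 24·(0) = 0.
  So ∫_0^π u² dx = π + 9*π/2 + 8*π + 0 − 16/3 + 0 = -16/3 + 27*π/2.
  (u')² squared terms: (6)²·∫cos(2x)² dx = 36·π/2 = 18*π;  (12)²·∫cos(3x)² dx = 144·π/2 = 72*π.
  (u')² cross terms: 2·(6)·(12)·∫cos(2x)·cos(3x) dx = 144·(0) = 0.
  So ∫_0^π (u')² dx = 18*π + 72*π + 0 = 90*π.
||u||_{H^1}^2 = (-16/3 + 27*π/2) + (90*π) = -16/3 + 207*π/2.
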